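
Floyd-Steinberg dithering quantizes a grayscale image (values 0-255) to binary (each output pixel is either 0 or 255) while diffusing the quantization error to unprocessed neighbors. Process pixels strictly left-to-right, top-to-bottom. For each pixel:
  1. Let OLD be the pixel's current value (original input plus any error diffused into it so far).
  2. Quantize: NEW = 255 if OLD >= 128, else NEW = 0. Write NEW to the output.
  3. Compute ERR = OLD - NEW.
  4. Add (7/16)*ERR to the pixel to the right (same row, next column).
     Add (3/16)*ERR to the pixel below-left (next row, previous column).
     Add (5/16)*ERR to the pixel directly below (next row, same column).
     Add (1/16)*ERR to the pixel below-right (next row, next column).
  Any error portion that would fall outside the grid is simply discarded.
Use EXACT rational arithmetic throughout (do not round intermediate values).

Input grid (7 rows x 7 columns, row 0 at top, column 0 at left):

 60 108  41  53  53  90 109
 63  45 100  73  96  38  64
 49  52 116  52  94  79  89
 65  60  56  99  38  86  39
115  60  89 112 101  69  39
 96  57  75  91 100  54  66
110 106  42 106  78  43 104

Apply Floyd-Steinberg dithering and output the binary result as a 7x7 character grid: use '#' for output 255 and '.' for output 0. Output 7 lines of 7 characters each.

(0,0): OLD=60 → NEW=0, ERR=60
(0,1): OLD=537/4 → NEW=255, ERR=-483/4
(0,2): OLD=-757/64 → NEW=0, ERR=-757/64
(0,3): OLD=48973/1024 → NEW=0, ERR=48973/1024
(0,4): OLD=1211163/16384 → NEW=0, ERR=1211163/16384
(0,5): OLD=32071101/262144 → NEW=0, ERR=32071101/262144
(0,6): OLD=681676843/4194304 → NEW=255, ERR=-387870677/4194304
(1,0): OLD=3783/64 → NEW=0, ERR=3783/64
(1,1): OLD=17745/512 → NEW=0, ERR=17745/512
(1,2): OLD=1849541/16384 → NEW=0, ERR=1849541/16384
(1,3): OLD=9860209/65536 → NEW=255, ERR=-6851471/65536
(1,4): OLD=416455427/4194304 → NEW=0, ERR=416455427/4194304
(1,5): OLD=3588729299/33554432 → NEW=0, ERR=3588729299/33554432
(1,6): OLD=48071117309/536870912 → NEW=0, ERR=48071117309/536870912
(2,0): OLD=605963/8192 → NEW=0, ERR=605963/8192
(2,1): OLD=31471241/262144 → NEW=0, ERR=31471241/262144
(2,2): OLD=781669019/4194304 → NEW=255, ERR=-287878501/4194304
(2,3): OLD=502444739/33554432 → NEW=0, ERR=502444739/33554432
(2,4): OLD=38949715363/268435456 → NEW=255, ERR=-29501325917/268435456
(2,5): OLD=750204260433/8589934592 → NEW=0, ERR=750204260433/8589934592
(2,6): OLD=22247900767303/137438953472 → NEW=255, ERR=-12799032368057/137438953472
(3,0): OLD=463997563/4194304 → NEW=0, ERR=463997563/4194304
(3,1): OLD=4619415807/33554432 → NEW=255, ERR=-3936964353/33554432
(3,2): OLD=-1736733187/268435456 → NEW=0, ERR=-1736733187/268435456
(3,3): OLD=81553554435/1073741824 → NEW=0, ERR=81553554435/1073741824
(3,4): OLD=7448705768059/137438953472 → NEW=0, ERR=7448705768059/137438953472
(3,5): OLD=123885752607425/1099511627776 → NEW=0, ERR=123885752607425/1099511627776
(3,6): OLD=1137360374597343/17592186044416 → NEW=0, ERR=1137360374597343/17592186044416
(4,0): OLD=68489164341/536870912 → NEW=0, ERR=68489164341/536870912
(4,1): OLD=728834366609/8589934592 → NEW=0, ERR=728834366609/8589934592
(4,2): OLD=18005452547423/137438953472 → NEW=255, ERR=-17041480587937/137438953472
(4,3): OLD=100325712628549/1099511627776 → NEW=0, ERR=100325712628549/1099511627776
(4,4): OLD=1616103553585967/8796093022208 → NEW=255, ERR=-626900167077073/8796093022208
(4,5): OLD=24921546724653823/281474976710656 → NEW=0, ERR=24921546724653823/281474976710656
(4,6): OLD=472794795175314345/4503599627370496 → NEW=0, ERR=472794795175314345/4503599627370496
(5,0): OLD=20859775780419/137438953472 → NEW=255, ERR=-14187157354941/137438953472
(5,1): OLD=25374878859041/1099511627776 → NEW=0, ERR=25374878859041/1099511627776
(5,2): OLD=604823409319303/8796093022208 → NEW=0, ERR=604823409319303/8796093022208
(5,3): OLD=9041274275926371/70368744177664 → NEW=255, ERR=-8902755489377949/70368744177664
(5,4): OLD=201226804909005361/4503599627370496 → NEW=0, ERR=201226804909005361/4503599627370496
(5,5): OLD=4195416475182966785/36028797018963968 → NEW=0, ERR=4195416475182966785/36028797018963968
(5,6): OLD=89516074766074980847/576460752303423488 → NEW=255, ERR=-57481417071298008593/576460752303423488
(6,0): OLD=1443778807265243/17592186044416 → NEW=0, ERR=1443778807265243/17592186044416
(6,1): OLD=43785773805392887/281474976710656 → NEW=255, ERR=-27990345255824393/281474976710656
(6,2): OLD=-10346583834742331/4503599627370496 → NEW=0, ERR=-10346583834742331/4503599627370496
(6,3): OLD=2815073562437360219/36028797018963968 → NEW=0, ERR=2815073562437360219/36028797018963968
(6,4): OLD=10093320553509519813/72057594037927936 → NEW=255, ERR=-8281365926162103867/72057594037927936
(6,5): OLD=121794603548773546421/9223372036854775808 → NEW=0, ERR=121794603548773546421/9223372036854775808
(6,6): OLD=12675766546110760578979/147573952589676412928 → NEW=0, ERR=12675766546110760578979/147573952589676412928
Row 0: .#....#
Row 1: ...#...
Row 2: ..#.#.#
Row 3: .#.....
Row 4: ..#.#..
Row 5: #..#..#
Row 6: .#..#..

Answer: .#....#
...#...
..#.#.#
.#.....
..#.#..
#..#..#
.#..#..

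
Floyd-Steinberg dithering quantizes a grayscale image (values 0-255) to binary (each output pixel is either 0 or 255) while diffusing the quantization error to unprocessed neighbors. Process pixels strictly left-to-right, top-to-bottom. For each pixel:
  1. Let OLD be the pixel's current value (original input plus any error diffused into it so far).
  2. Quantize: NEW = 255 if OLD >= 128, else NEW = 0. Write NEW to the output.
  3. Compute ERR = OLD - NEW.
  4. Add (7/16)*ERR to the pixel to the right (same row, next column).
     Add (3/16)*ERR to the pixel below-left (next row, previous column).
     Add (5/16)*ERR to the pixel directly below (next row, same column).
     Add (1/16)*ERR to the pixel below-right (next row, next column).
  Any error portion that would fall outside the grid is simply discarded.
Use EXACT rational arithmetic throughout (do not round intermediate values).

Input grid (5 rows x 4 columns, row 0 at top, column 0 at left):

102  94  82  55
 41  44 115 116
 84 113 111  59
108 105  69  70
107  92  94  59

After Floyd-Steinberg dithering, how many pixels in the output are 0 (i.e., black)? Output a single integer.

Answer: 14

Derivation:
(0,0): OLD=102 → NEW=0, ERR=102
(0,1): OLD=1109/8 → NEW=255, ERR=-931/8
(0,2): OLD=3979/128 → NEW=0, ERR=3979/128
(0,3): OLD=140493/2048 → NEW=0, ERR=140493/2048
(1,0): OLD=6535/128 → NEW=0, ERR=6535/128
(1,1): OLD=43185/1024 → NEW=0, ERR=43185/1024
(1,2): OLD=4874373/32768 → NEW=255, ERR=-3481467/32768
(1,3): OLD=48705203/524288 → NEW=0, ERR=48705203/524288
(2,0): OLD=1767211/16384 → NEW=0, ERR=1767211/16384
(2,1): OLD=82123657/524288 → NEW=255, ERR=-51569783/524288
(2,2): OLD=57481997/1048576 → NEW=0, ERR=57481997/1048576
(2,3): OLD=1767874809/16777216 → NEW=0, ERR=1767874809/16777216
(3,0): OLD=1034014075/8388608 → NEW=0, ERR=1034014075/8388608
(3,1): OLD=19489757285/134217728 → NEW=255, ERR=-14735763355/134217728
(3,2): OLD=111041637275/2147483648 → NEW=0, ERR=111041637275/2147483648
(3,3): OLD=4431636154301/34359738368 → NEW=255, ERR=-4330097129539/34359738368
(4,0): OLD=268294586271/2147483648 → NEW=0, ERR=268294586271/2147483648
(4,1): OLD=2229064740189/17179869184 → NEW=255, ERR=-2151801901731/17179869184
(4,2): OLD=13672504055741/549755813888 → NEW=0, ERR=13672504055741/549755813888
(4,3): OLD=296695905479739/8796093022208 → NEW=0, ERR=296695905479739/8796093022208
Output grid:
  Row 0: .#..  (3 black, running=3)
  Row 1: ..#.  (3 black, running=6)
  Row 2: .#..  (3 black, running=9)
  Row 3: .#.#  (2 black, running=11)
  Row 4: .#..  (3 black, running=14)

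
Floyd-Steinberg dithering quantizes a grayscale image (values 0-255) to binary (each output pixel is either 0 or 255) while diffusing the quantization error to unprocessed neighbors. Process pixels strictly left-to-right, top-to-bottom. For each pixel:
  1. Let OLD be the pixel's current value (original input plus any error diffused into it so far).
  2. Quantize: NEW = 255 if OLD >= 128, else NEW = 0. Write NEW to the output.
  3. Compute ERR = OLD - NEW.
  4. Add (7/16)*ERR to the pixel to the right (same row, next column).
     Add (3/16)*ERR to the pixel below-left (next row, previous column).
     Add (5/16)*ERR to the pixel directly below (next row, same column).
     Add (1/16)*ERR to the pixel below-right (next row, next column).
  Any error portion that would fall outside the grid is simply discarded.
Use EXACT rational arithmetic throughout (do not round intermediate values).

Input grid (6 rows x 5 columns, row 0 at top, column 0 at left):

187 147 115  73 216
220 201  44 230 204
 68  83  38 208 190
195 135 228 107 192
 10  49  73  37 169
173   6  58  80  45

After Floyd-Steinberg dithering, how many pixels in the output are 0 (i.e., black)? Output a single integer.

(0,0): OLD=187 → NEW=255, ERR=-68
(0,1): OLD=469/4 → NEW=0, ERR=469/4
(0,2): OLD=10643/64 → NEW=255, ERR=-5677/64
(0,3): OLD=35013/1024 → NEW=0, ERR=35013/1024
(0,4): OLD=3784035/16384 → NEW=255, ERR=-393885/16384
(1,0): OLD=14127/64 → NEW=255, ERR=-2193/64
(1,1): OLD=103305/512 → NEW=255, ERR=-27255/512
(1,2): OLD=110269/16384 → NEW=0, ERR=110269/16384
(1,3): OLD=15307769/65536 → NEW=255, ERR=-1403911/65536
(1,4): OLD=198445259/1048576 → NEW=255, ERR=-68941621/1048576
(2,0): OLD=387571/8192 → NEW=0, ERR=387571/8192
(2,1): OLD=22592545/262144 → NEW=0, ERR=22592545/262144
(2,2): OLD=295551395/4194304 → NEW=0, ERR=295551395/4194304
(2,3): OLD=14779181369/67108864 → NEW=255, ERR=-2333578951/67108864
(2,4): OLD=164176970319/1073741824 → NEW=255, ERR=-109627194801/1073741824
(3,0): OLD=947678275/4194304 → NEW=255, ERR=-121869245/4194304
(3,1): OLD=5549553031/33554432 → NEW=255, ERR=-3006827129/33554432
(3,2): OLD=225144622333/1073741824 → NEW=255, ERR=-48659542787/1073741824
(3,3): OLD=132215307477/2147483648 → NEW=0, ERR=132215307477/2147483648
(3,4): OLD=6351630444553/34359738368 → NEW=255, ERR=-2410102839287/34359738368
(4,0): OLD=-8526542067/536870912 → NEW=0, ERR=-8526542067/536870912
(4,1): OLD=64172505357/17179869184 → NEW=0, ERR=64172505357/17179869184
(4,2): OLD=18256203210851/274877906944 → NEW=0, ERR=18256203210851/274877906944
(4,3): OLD=304839629075725/4398046511104 → NEW=0, ERR=304839629075725/4398046511104
(4,4): OLD=12754506302124507/70368744177664 → NEW=255, ERR=-5189523463179813/70368744177664
(5,0): OLD=46382148686663/274877906944 → NEW=255, ERR=-23711717584057/274877906944
(5,1): OLD=-42028461749483/2199023255552 → NEW=0, ERR=-42028461749483/2199023255552
(5,2): OLD=5884432003278397/70368744177664 → NEW=0, ERR=5884432003278397/70368744177664
(5,3): OLD=36188801132213779/281474976710656 → NEW=255, ERR=-35587317929003501/281474976710656
(5,4): OLD=-130729975274102047/4503599627370496 → NEW=0, ERR=-130729975274102047/4503599627370496
Output grid:
  Row 0: #.#.#  (2 black, running=2)
  Row 1: ##.##  (1 black, running=3)
  Row 2: ...##  (3 black, running=6)
  Row 3: ###.#  (1 black, running=7)
  Row 4: ....#  (4 black, running=11)
  Row 5: #..#.  (3 black, running=14)

Answer: 14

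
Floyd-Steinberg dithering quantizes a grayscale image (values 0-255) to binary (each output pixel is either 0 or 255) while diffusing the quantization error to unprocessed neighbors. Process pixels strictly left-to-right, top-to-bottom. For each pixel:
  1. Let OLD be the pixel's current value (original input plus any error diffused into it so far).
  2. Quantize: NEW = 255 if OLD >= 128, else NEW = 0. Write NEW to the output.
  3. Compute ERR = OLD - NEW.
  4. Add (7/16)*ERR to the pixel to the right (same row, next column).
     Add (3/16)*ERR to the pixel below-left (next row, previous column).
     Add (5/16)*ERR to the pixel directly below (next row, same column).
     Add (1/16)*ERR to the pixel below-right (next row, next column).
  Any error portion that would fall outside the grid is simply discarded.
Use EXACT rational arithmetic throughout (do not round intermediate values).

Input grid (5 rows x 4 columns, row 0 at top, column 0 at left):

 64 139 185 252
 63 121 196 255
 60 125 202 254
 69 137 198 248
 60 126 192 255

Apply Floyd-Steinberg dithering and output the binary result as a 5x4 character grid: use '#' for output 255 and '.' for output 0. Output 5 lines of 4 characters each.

(0,0): OLD=64 → NEW=0, ERR=64
(0,1): OLD=167 → NEW=255, ERR=-88
(0,2): OLD=293/2 → NEW=255, ERR=-217/2
(0,3): OLD=6545/32 → NEW=255, ERR=-1615/32
(1,0): OLD=133/2 → NEW=0, ERR=133/2
(1,1): OLD=425/4 → NEW=0, ERR=425/4
(1,2): OLD=99131/512 → NEW=255, ERR=-31429/512
(1,3): OLD=1684205/8192 → NEW=255, ERR=-404755/8192
(2,0): OLD=6445/64 → NEW=0, ERR=6445/64
(2,1): OLD=1596681/8192 → NEW=255, ERR=-492279/8192
(2,2): OLD=10086203/65536 → NEW=255, ERR=-6625477/65536
(2,3): OLD=199746853/1048576 → NEW=255, ERR=-67640027/1048576
(3,0): OLD=11691931/131072 → NEW=0, ERR=11691931/131072
(3,1): OLD=303217519/2097152 → NEW=255, ERR=-231556241/2097152
(3,2): OLD=3430943943/33554432 → NEW=0, ERR=3430943943/33554432
(3,3): OLD=142945945233/536870912 → NEW=255, ERR=6043862673/536870912
(4,0): OLD=2253951677/33554432 → NEW=0, ERR=2253951677/33554432
(4,1): OLD=4886553971/33554432 → NEW=255, ERR=-3669826189/33554432
(4,2): OLD=1471575614259/8589934592 → NEW=255, ERR=-718857706701/8589934592
(4,3): OLD=31376759851701/137438953472 → NEW=255, ERR=-3670173283659/137438953472
Row 0: .###
Row 1: ..##
Row 2: .###
Row 3: .#.#
Row 4: .###

Answer: .###
..##
.###
.#.#
.###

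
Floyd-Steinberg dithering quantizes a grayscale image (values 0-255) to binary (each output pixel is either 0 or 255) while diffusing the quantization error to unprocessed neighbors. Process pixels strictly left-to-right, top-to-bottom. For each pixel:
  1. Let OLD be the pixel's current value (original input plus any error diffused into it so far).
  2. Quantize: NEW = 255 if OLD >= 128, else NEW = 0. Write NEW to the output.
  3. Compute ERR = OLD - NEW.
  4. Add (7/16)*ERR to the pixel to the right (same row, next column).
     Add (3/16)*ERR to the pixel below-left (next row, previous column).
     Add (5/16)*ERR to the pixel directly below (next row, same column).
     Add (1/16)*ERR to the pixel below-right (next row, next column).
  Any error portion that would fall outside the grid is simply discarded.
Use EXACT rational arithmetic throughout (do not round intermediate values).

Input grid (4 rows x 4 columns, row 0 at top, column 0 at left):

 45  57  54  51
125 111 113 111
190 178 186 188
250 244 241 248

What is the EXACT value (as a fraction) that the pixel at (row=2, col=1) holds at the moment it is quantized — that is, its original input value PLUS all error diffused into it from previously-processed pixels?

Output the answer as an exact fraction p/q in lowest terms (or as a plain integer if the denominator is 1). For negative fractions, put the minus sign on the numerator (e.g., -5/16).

(0,0): OLD=45 → NEW=0, ERR=45
(0,1): OLD=1227/16 → NEW=0, ERR=1227/16
(0,2): OLD=22413/256 → NEW=0, ERR=22413/256
(0,3): OLD=365787/4096 → NEW=0, ERR=365787/4096
(1,0): OLD=39281/256 → NEW=255, ERR=-25999/256
(1,1): OLD=224791/2048 → NEW=0, ERR=224791/2048
(1,2): OLD=13757155/65536 → NEW=255, ERR=-2954525/65536
(1,3): OLD=130710949/1048576 → NEW=0, ERR=130710949/1048576
(2,0): OLD=5860333/32768 → NEW=255, ERR=-2495507/32768
(2,1): OLD=172156671/1048576 → NEW=255, ERR=-95230209/1048576
Target (2,1): original=178, with diffused error = 172156671/1048576

Answer: 172156671/1048576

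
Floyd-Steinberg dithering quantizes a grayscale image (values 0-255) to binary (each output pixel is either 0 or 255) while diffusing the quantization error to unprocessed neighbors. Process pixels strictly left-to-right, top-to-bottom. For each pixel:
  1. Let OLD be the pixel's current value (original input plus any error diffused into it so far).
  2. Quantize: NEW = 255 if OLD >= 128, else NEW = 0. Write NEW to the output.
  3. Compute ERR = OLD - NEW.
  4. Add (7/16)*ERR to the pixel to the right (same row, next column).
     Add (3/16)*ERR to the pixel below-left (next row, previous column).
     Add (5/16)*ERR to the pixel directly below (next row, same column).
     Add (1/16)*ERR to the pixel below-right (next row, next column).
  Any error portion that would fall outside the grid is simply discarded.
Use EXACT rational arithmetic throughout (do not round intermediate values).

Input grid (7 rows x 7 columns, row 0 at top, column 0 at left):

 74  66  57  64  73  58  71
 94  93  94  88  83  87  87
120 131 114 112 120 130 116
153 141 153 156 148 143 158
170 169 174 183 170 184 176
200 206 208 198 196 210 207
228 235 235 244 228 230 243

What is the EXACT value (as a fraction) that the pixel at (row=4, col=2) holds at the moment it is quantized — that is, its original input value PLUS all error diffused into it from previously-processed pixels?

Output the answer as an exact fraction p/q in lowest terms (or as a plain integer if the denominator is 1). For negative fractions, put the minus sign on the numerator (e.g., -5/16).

(0,0): OLD=74 → NEW=0, ERR=74
(0,1): OLD=787/8 → NEW=0, ERR=787/8
(0,2): OLD=12805/128 → NEW=0, ERR=12805/128
(0,3): OLD=220707/2048 → NEW=0, ERR=220707/2048
(0,4): OLD=3937013/32768 → NEW=0, ERR=3937013/32768
(0,5): OLD=57967795/524288 → NEW=0, ERR=57967795/524288
(0,6): OLD=1001365733/8388608 → NEW=0, ERR=1001365733/8388608
(1,0): OLD=17353/128 → NEW=255, ERR=-15287/128
(1,1): OLD=97151/1024 → NEW=0, ERR=97151/1024
(1,2): OLD=6328299/32768 → NEW=255, ERR=-2027541/32768
(1,3): OLD=16172559/131072 → NEW=0, ERR=16172559/131072
(1,4): OLD=1694451533/8388608 → NEW=255, ERR=-444643507/8388608
(1,5): OLD=8606916957/67108864 → NEW=255, ERR=-8505843363/67108864
(1,6): OLD=81349142227/1073741824 → NEW=0, ERR=81349142227/1073741824
(2,0): OLD=1646053/16384 → NEW=0, ERR=1646053/16384
(2,1): OLD=97274535/524288 → NEW=255, ERR=-36418905/524288
(2,2): OLD=782977717/8388608 → NEW=0, ERR=782977717/8388608
(2,3): OLD=11917733709/67108864 → NEW=255, ERR=-5195026611/67108864
(2,4): OLD=28730456221/536870912 → NEW=0, ERR=28730456221/536870912
(2,5): OLD=2142274969759/17179869184 → NEW=0, ERR=2142274969759/17179869184
(2,6): OLD=51212197471049/274877906944 → NEW=255, ERR=-18881668799671/274877906944
(3,0): OLD=1437568789/8388608 → NEW=255, ERR=-701526251/8388608
(3,1): OLD=7146107889/67108864 → NEW=0, ERR=7146107889/67108864
(3,2): OLD=112688831651/536870912 → NEW=255, ERR=-24213250909/536870912
(3,3): OLD=274759479525/2147483648 → NEW=0, ERR=274759479525/2147483648
(3,4): OLD=65762232173333/274877906944 → NEW=255, ERR=-4331634097387/274877906944
(3,5): OLD=364023098586511/2199023255552 → NEW=255, ERR=-196727831579249/2199023255552
(3,6): OLD=3700980413123025/35184372088832 → NEW=0, ERR=3700980413123025/35184372088832
(4,0): OLD=175913383707/1073741824 → NEW=255, ERR=-97890781413/1073741824
(4,1): OLD=2554776187743/17179869184 → NEW=255, ERR=-1826090454177/17179869184
(4,2): OLD=39595633611761/274877906944 → NEW=255, ERR=-30498232658959/274877906944
Target (4,2): original=174, with diffused error = 39595633611761/274877906944

Answer: 39595633611761/274877906944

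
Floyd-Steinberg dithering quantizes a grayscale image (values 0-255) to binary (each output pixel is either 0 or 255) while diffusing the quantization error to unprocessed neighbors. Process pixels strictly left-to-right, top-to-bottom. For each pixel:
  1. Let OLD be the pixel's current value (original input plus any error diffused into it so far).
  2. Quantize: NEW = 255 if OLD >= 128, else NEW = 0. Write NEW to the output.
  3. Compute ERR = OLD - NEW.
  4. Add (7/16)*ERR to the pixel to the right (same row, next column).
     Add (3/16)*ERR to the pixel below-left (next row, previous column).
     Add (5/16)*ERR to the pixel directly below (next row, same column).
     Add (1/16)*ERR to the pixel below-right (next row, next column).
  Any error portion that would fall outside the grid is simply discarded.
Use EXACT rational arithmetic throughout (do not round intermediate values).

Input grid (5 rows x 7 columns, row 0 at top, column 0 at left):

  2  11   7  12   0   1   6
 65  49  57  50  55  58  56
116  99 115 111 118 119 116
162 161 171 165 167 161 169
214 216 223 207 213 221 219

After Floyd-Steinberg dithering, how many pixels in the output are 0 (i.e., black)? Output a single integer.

Answer: 18

Derivation:
(0,0): OLD=2 → NEW=0, ERR=2
(0,1): OLD=95/8 → NEW=0, ERR=95/8
(0,2): OLD=1561/128 → NEW=0, ERR=1561/128
(0,3): OLD=35503/2048 → NEW=0, ERR=35503/2048
(0,4): OLD=248521/32768 → NEW=0, ERR=248521/32768
(0,5): OLD=2263935/524288 → NEW=0, ERR=2263935/524288
(0,6): OLD=66179193/8388608 → NEW=0, ERR=66179193/8388608
(1,0): OLD=8685/128 → NEW=0, ERR=8685/128
(1,1): OLD=86843/1024 → NEW=0, ERR=86843/1024
(1,2): OLD=3339287/32768 → NEW=0, ERR=3339287/32768
(1,3): OLD=13393707/131072 → NEW=0, ERR=13393707/131072
(1,4): OLD=872159489/8388608 → NEW=0, ERR=872159489/8388608
(1,5): OLD=7166509201/67108864 → NEW=0, ERR=7166509201/67108864
(1,6): OLD=113232057951/1073741824 → NEW=0, ERR=113232057951/1073741824
(2,0): OLD=2508473/16384 → NEW=255, ERR=-1669447/16384
(2,1): OLD=54668355/524288 → NEW=0, ERR=54668355/524288
(2,2): OLD=1819699465/8388608 → NEW=255, ERR=-319395575/8388608
(2,3): OLD=10209860481/67108864 → NEW=255, ERR=-6902899839/67108864
(2,4): OLD=70812360753/536870912 → NEW=255, ERR=-66089721807/536870912
(2,5): OLD=2143801652123/17179869184 → NEW=0, ERR=2143801652123/17179869184
(2,6): OLD=57785639761901/274877906944 → NEW=255, ERR=-12308226508819/274877906944
(3,0): OLD=1255848041/8388608 → NEW=255, ERR=-883246999/8388608
(3,1): OLD=8993425013/67108864 → NEW=255, ERR=-8119335307/67108864
(3,2): OLD=50143765839/536870912 → NEW=0, ERR=50143765839/536870912
(3,3): OLD=318379773193/2147483648 → NEW=255, ERR=-229228557047/2147483648
(3,4): OLD=27157718373481/274877906944 → NEW=0, ERR=27157718373481/274877906944
(3,5): OLD=499465515990155/2199023255552 → NEW=255, ERR=-61285414175605/2199023255552
(3,6): OLD=5299238534902357/35184372088832 → NEW=255, ERR=-3672776347749803/35184372088832
(4,0): OLD=170092864455/1073741824 → NEW=255, ERR=-103711300665/1073741824
(4,1): OLD=2523132793691/17179869184 → NEW=255, ERR=-1857733848229/17179869184
(4,2): OLD=48736603637429/274877906944 → NEW=255, ERR=-21357262633291/274877906944
(4,3): OLD=360667638042711/2199023255552 → NEW=255, ERR=-200083292123049/2199023255552
(4,4): OLD=3380705330028085/17592186044416 → NEW=255, ERR=-1105302111297995/17592186044416
(4,5): OLD=96492735922445781/562949953421312 → NEW=255, ERR=-47059502199988779/562949953421312
(4,6): OLD=1333648947539416675/9007199254740992 → NEW=255, ERR=-963186862419536285/9007199254740992
Output grid:
  Row 0: .......  (7 black, running=7)
  Row 1: .......  (7 black, running=14)
  Row 2: #.###.#  (2 black, running=16)
  Row 3: ##.#.##  (2 black, running=18)
  Row 4: #######  (0 black, running=18)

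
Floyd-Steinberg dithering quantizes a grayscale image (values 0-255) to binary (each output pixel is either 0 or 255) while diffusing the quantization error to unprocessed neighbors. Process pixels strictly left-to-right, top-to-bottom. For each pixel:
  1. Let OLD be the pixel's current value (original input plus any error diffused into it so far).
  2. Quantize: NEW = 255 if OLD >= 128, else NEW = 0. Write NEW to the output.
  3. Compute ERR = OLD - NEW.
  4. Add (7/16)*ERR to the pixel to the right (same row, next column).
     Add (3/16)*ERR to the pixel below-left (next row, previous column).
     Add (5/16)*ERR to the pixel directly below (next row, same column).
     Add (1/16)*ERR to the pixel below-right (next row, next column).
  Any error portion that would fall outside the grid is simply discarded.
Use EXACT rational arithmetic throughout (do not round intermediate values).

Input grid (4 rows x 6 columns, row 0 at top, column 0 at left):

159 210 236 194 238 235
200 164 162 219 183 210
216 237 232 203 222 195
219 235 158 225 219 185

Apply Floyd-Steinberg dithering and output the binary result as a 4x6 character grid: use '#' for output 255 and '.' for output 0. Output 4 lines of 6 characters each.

(0,0): OLD=159 → NEW=255, ERR=-96
(0,1): OLD=168 → NEW=255, ERR=-87
(0,2): OLD=3167/16 → NEW=255, ERR=-913/16
(0,3): OLD=43273/256 → NEW=255, ERR=-22007/256
(0,4): OLD=820799/4096 → NEW=255, ERR=-223681/4096
(0,5): OLD=13835193/65536 → NEW=255, ERR=-2876487/65536
(1,0): OLD=2459/16 → NEW=255, ERR=-1621/16
(1,1): OLD=9701/128 → NEW=0, ERR=9701/128
(1,2): OLD=638033/4096 → NEW=255, ERR=-406447/4096
(1,3): OLD=2210481/16384 → NEW=255, ERR=-1967439/16384
(1,4): OLD=104643383/1048576 → NEW=0, ERR=104643383/1048576
(1,5): OLD=3968337745/16777216 → NEW=255, ERR=-309852335/16777216
(2,0): OLD=406631/2048 → NEW=255, ERR=-115609/2048
(2,1): OLD=13831349/65536 → NEW=255, ERR=-2880331/65536
(2,2): OLD=171949199/1048576 → NEW=255, ERR=-95437681/1048576
(2,3): OLD=1159005159/8388608 → NEW=255, ERR=-980089881/8388608
(2,4): OLD=51298668997/268435456 → NEW=255, ERR=-17152372283/268435456
(2,5): OLD=719452535987/4294967296 → NEW=255, ERR=-375764124493/4294967296
(3,0): OLD=202499711/1048576 → NEW=255, ERR=-64887169/1048576
(3,1): OLD=1456252123/8388608 → NEW=255, ERR=-682842917/8388608
(3,2): OLD=4650020677/67108864 → NEW=0, ERR=4650020677/67108864
(3,3): OLD=863864676411/4294967296 → NEW=255, ERR=-231351984069/4294967296
(3,4): OLD=5214406670755/34359738368 → NEW=255, ERR=-3547326613085/34359738368
(3,5): OLD=59647470645741/549755813888 → NEW=0, ERR=59647470645741/549755813888
Row 0: ######
Row 1: #.##.#
Row 2: ######
Row 3: ##.##.

Answer: ######
#.##.#
######
##.##.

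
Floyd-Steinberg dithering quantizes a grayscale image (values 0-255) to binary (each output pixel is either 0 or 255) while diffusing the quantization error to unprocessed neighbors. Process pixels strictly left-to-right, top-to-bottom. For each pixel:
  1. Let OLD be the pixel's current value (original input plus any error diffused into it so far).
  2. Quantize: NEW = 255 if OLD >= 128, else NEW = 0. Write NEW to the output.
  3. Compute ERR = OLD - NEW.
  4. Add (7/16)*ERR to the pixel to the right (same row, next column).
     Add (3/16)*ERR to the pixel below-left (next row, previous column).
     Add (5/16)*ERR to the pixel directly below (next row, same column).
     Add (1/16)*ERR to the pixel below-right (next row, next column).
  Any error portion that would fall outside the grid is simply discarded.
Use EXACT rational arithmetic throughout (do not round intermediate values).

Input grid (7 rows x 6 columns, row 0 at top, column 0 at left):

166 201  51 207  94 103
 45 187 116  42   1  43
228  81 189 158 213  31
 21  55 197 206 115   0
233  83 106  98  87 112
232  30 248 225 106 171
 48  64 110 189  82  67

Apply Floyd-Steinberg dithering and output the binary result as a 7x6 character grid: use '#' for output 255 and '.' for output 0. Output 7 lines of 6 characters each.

Answer: ##.#.#
.#....
#.###.
..##..
#...#.
#.##.#
.#.#..

Derivation:
(0,0): OLD=166 → NEW=255, ERR=-89
(0,1): OLD=2593/16 → NEW=255, ERR=-1487/16
(0,2): OLD=2647/256 → NEW=0, ERR=2647/256
(0,3): OLD=866401/4096 → NEW=255, ERR=-178079/4096
(0,4): OLD=4913831/65536 → NEW=0, ERR=4913831/65536
(0,5): OLD=142400145/1048576 → NEW=255, ERR=-124986735/1048576
(1,0): OLD=-61/256 → NEW=0, ERR=-61/256
(1,1): OLD=315861/2048 → NEW=255, ERR=-206379/2048
(1,2): OLD=4009721/65536 → NEW=0, ERR=4009721/65536
(1,3): OLD=18320261/262144 → NEW=0, ERR=18320261/262144
(1,4): OLD=502302575/16777216 → NEW=0, ERR=502302575/16777216
(1,5): OLD=6317844569/268435456 → NEW=0, ERR=6317844569/268435456
(2,0): OLD=6849527/32768 → NEW=255, ERR=-1506313/32768
(2,1): OLD=42839181/1048576 → NEW=0, ERR=42839181/1048576
(2,2): OLD=3905722855/16777216 → NEW=255, ERR=-372467225/16777216
(2,3): OLD=24100705647/134217728 → NEW=255, ERR=-10124814993/134217728
(2,4): OLD=850978311117/4294967296 → NEW=255, ERR=-244238349363/4294967296
(2,5): OLD=1054652357995/68719476736 → NEW=0, ERR=1054652357995/68719476736
(3,0): OLD=239828999/16777216 → NEW=0, ERR=239828999/16777216
(3,1): OLD=8990626811/134217728 → NEW=0, ERR=8990626811/134217728
(3,2): OLD=223099473761/1073741824 → NEW=255, ERR=-50704691359/1073741824
(3,3): OLD=10288443792995/68719476736 → NEW=255, ERR=-7235022774685/68719476736
(3,4): OLD=27119830809987/549755813888 → NEW=0, ERR=27119830809987/549755813888
(3,5): OLD=200762401271245/8796093022208 → NEW=0, ERR=200762401271245/8796093022208
(4,0): OLD=536928730377/2147483648 → NEW=255, ERR=-10679599863/2147483648
(4,1): OLD=3222821194101/34359738368 → NEW=0, ERR=3222821194101/34359738368
(4,2): OLD=128340360629967/1099511627776 → NEW=0, ERR=128340360629967/1099511627776
(4,3): OLD=2154412315696043/17592186044416 → NEW=0, ERR=2154412315696043/17592186044416
(4,4): OLD=43260790690605403/281474976710656 → NEW=255, ERR=-28515328370611877/281474976710656
(4,5): OLD=350803197249324957/4503599627370496 → NEW=0, ERR=350803197249324957/4503599627370496
(5,0): OLD=136357444415279/549755813888 → NEW=255, ERR=-3830288126161/549755813888
(5,1): OLD=1369346065382431/17592186044416 → NEW=0, ERR=1369346065382431/17592186044416
(5,2): OLD=48885883465392453/140737488355328 → NEW=255, ERR=12997823934783813/140737488355328
(5,3): OLD=1314941583710454343/4503599627370496 → NEW=255, ERR=166523678730977863/4503599627370496
(5,4): OLD=1015810449256802247/9007199254740992 → NEW=0, ERR=1015810449256802247/9007199254740992
(5,5): OLD=34349911770402639347/144115188075855872 → NEW=255, ERR=-2399461188940608013/144115188075855872
(6,0): OLD=17005990978073021/281474976710656 → NEW=0, ERR=17005990978073021/281474976710656
(6,1): OLD=592845834316925817/4503599627370496 → NEW=255, ERR=-555572070662550663/4503599627370496
(6,2): OLD=1741776577007616081/18014398509481984 → NEW=0, ERR=1741776577007616081/18014398509481984
(6,3): OLD=77757034865539530989/288230376151711744 → NEW=255, ERR=4258288946853036269/288230376151711744
(6,4): OLD=566756696325244356685/4611686018427387904 → NEW=0, ERR=566756696325244356685/4611686018427387904
(6,5): OLD=9047205445819855798267/73786976294838206464 → NEW=0, ERR=9047205445819855798267/73786976294838206464
Row 0: ##.#.#
Row 1: .#....
Row 2: #.###.
Row 3: ..##..
Row 4: #...#.
Row 5: #.##.#
Row 6: .#.#..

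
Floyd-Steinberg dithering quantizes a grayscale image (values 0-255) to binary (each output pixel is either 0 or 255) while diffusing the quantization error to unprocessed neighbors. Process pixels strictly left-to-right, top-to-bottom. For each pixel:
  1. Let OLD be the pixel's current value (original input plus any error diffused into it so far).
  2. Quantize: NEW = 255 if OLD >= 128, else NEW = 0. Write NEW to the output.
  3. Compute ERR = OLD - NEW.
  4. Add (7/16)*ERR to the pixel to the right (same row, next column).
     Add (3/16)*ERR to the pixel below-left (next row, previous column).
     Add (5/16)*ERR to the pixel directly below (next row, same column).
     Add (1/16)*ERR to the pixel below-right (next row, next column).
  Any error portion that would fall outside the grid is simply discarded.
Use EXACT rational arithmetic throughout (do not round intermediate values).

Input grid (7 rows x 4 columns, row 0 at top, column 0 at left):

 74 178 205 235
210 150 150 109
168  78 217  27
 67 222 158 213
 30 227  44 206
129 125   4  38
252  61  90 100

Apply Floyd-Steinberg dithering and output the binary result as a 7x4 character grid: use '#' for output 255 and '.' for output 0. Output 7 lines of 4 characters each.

Answer: .###
#.#.
#.#.
.###
.#.#
#...
#.#.

Derivation:
(0,0): OLD=74 → NEW=0, ERR=74
(0,1): OLD=1683/8 → NEW=255, ERR=-357/8
(0,2): OLD=23741/128 → NEW=255, ERR=-8899/128
(0,3): OLD=418987/2048 → NEW=255, ERR=-103253/2048
(1,0): OLD=28769/128 → NEW=255, ERR=-3871/128
(1,1): OLD=117159/1024 → NEW=0, ERR=117159/1024
(1,2): OLD=5442355/32768 → NEW=255, ERR=-2913485/32768
(1,3): OLD=26214613/524288 → NEW=0, ERR=26214613/524288
(2,0): OLD=2949149/16384 → NEW=255, ERR=-1228771/16384
(2,1): OLD=32705679/524288 → NEW=0, ERR=32705679/524288
(2,2): OLD=244352267/1048576 → NEW=255, ERR=-23034613/1048576
(2,3): OLD=460657151/16777216 → NEW=0, ERR=460657151/16777216
(3,0): OLD=463550413/8388608 → NEW=0, ERR=463550413/8388608
(3,1): OLD=34475681363/134217728 → NEW=255, ERR=250160723/134217728
(3,2): OLD=345739814573/2147483648 → NEW=255, ERR=-201868515667/2147483648
(3,3): OLD=6153190351931/34359738368 → NEW=255, ERR=-2608542931909/34359738368
(4,0): OLD=102259024649/2147483648 → NEW=0, ERR=102259024649/2147483648
(4,1): OLD=4024274999323/17179869184 → NEW=255, ERR=-356591642597/17179869184
(4,2): OLD=-4714096089285/549755813888 → NEW=0, ERR=-4714096089285/549755813888
(4,3): OLD=1518634715386381/8796093022208 → NEW=255, ERR=-724369005276659/8796093022208
(5,0): OLD=38479836053945/274877906944 → NEW=255, ERR=-31614030216775/274877906944
(5,1): OLD=611896563967919/8796093022208 → NEW=0, ERR=611896563967919/8796093022208
(5,2): OLD=66044258662947/4398046511104 → NEW=0, ERR=66044258662947/4398046511104
(5,3): OLD=2575373614971867/140737488355328 → NEW=0, ERR=2575373614971867/140737488355328
(6,0): OLD=32243291922762413/140737488355328 → NEW=255, ERR=-3644767607846227/140737488355328
(6,1): OLD=150952005857964171/2251799813685248 → NEW=0, ERR=150952005857964171/2251799813685248
(6,2): OLD=4748592528784087517/36028797018963968 → NEW=255, ERR=-4438750711051724323/36028797018963968
(6,3): OLD=30412333047111130123/576460752303423488 → NEW=0, ERR=30412333047111130123/576460752303423488
Row 0: .###
Row 1: #.#.
Row 2: #.#.
Row 3: .###
Row 4: .#.#
Row 5: #...
Row 6: #.#.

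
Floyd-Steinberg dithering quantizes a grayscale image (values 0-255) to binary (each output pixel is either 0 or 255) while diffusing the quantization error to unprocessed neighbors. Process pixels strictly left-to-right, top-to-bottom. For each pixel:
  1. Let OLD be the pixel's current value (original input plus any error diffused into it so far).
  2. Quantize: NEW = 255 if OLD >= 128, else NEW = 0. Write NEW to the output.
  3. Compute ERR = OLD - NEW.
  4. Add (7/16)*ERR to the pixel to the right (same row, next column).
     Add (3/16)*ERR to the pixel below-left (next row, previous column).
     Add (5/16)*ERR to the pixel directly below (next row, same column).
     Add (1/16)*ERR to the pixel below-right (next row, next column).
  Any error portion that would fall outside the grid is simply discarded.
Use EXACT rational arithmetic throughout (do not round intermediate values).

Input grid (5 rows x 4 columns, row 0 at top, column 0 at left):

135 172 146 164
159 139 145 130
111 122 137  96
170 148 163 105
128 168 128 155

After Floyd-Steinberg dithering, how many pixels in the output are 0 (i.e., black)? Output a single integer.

(0,0): OLD=135 → NEW=255, ERR=-120
(0,1): OLD=239/2 → NEW=0, ERR=239/2
(0,2): OLD=6345/32 → NEW=255, ERR=-1815/32
(0,3): OLD=71263/512 → NEW=255, ERR=-59297/512
(1,0): OLD=4605/32 → NEW=255, ERR=-3555/32
(1,1): OLD=28059/256 → NEW=0, ERR=28059/256
(1,2): OLD=1318759/8192 → NEW=255, ERR=-770201/8192
(1,3): OLD=6439553/131072 → NEW=0, ERR=6439553/131072
(2,0): OLD=396633/4096 → NEW=0, ERR=396633/4096
(2,1): OLD=22812403/131072 → NEW=255, ERR=-10610957/131072
(2,2): OLD=23137739/262144 → NEW=0, ERR=23137739/262144
(2,3): OLD=604366455/4194304 → NEW=255, ERR=-465181065/4194304
(3,0): OLD=388144249/2097152 → NEW=255, ERR=-146629511/2097152
(3,1): OLD=3849154631/33554432 → NEW=0, ERR=3849154631/33554432
(3,2): OLD=115381443481/536870912 → NEW=255, ERR=-21520639079/536870912
(3,3): OLD=500968866479/8589934592 → NEW=0, ERR=500968866479/8589934592
(4,0): OLD=68536579749/536870912 → NEW=0, ERR=68536579749/536870912
(4,1): OLD=1064349184063/4294967296 → NEW=255, ERR=-30867476417/4294967296
(4,2): OLD=17926680433231/137438953472 → NEW=255, ERR=-17120252702129/137438953472
(4,3): OLD=255575061409753/2199023255552 → NEW=0, ERR=255575061409753/2199023255552
Output grid:
  Row 0: #.##  (1 black, running=1)
  Row 1: #.#.  (2 black, running=3)
  Row 2: .#.#  (2 black, running=5)
  Row 3: #.#.  (2 black, running=7)
  Row 4: .##.  (2 black, running=9)

Answer: 9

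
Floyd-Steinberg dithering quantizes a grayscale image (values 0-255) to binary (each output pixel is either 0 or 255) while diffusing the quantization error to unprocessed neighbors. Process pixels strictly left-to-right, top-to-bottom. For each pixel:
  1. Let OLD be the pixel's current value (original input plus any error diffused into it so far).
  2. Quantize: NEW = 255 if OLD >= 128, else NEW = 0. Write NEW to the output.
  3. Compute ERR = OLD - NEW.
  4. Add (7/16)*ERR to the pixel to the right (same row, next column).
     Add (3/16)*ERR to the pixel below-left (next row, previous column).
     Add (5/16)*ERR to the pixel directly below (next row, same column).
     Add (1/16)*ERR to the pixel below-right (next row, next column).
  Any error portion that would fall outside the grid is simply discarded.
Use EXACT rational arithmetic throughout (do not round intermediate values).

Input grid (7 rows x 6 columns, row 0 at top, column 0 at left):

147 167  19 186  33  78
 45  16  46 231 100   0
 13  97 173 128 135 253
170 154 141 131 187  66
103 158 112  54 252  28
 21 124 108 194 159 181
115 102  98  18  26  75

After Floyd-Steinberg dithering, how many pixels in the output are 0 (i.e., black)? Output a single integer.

Answer: 25

Derivation:
(0,0): OLD=147 → NEW=255, ERR=-108
(0,1): OLD=479/4 → NEW=0, ERR=479/4
(0,2): OLD=4569/64 → NEW=0, ERR=4569/64
(0,3): OLD=222447/1024 → NEW=255, ERR=-38673/1024
(0,4): OLD=269961/16384 → NEW=0, ERR=269961/16384
(0,5): OLD=22336959/262144 → NEW=0, ERR=22336959/262144
(1,0): OLD=2157/64 → NEW=0, ERR=2157/64
(1,1): OLD=38299/512 → NEW=0, ERR=38299/512
(1,2): OLD=1661975/16384 → NEW=0, ERR=1661975/16384
(1,3): OLD=17768699/65536 → NEW=255, ERR=1057019/65536
(1,4): OLD=527734401/4194304 → NEW=0, ERR=527734401/4194304
(1,5): OLD=5550207543/67108864 → NEW=0, ERR=5550207543/67108864
(2,0): OLD=307673/8192 → NEW=0, ERR=307673/8192
(2,1): OLD=41401347/262144 → NEW=255, ERR=-25445373/262144
(2,2): OLD=712748297/4194304 → NEW=255, ERR=-356799223/4194304
(2,3): OLD=4219627457/33554432 → NEW=0, ERR=4219627457/33554432
(2,4): OLD=263981692803/1073741824 → NEW=255, ERR=-9822472317/1073741824
(2,5): OLD=4856866207429/17179869184 → NEW=255, ERR=475999565509/17179869184
(3,0): OLD=685923241/4194304 → NEW=255, ERR=-383624279/4194304
(3,1): OLD=2350448085/33554432 → NEW=0, ERR=2350448085/33554432
(3,2): OLD=43640920447/268435456 → NEW=255, ERR=-24810120833/268435456
(3,3): OLD=2110211854861/17179869184 → NEW=0, ERR=2110211854861/17179869184
(3,4): OLD=34488150875853/137438953472 → NEW=255, ERR=-558782259507/137438953472
(3,5): OLD=159006765213667/2199023255552 → NEW=0, ERR=159006765213667/2199023255552
(4,0): OLD=47004077031/536870912 → NEW=0, ERR=47004077031/536870912
(4,1): OLD=1676309418843/8589934592 → NEW=255, ERR=-514123902117/8589934592
(4,2): OLD=23183417265633/274877906944 → NEW=0, ERR=23183417265633/274877906944
(4,3): OLD=539837123557893/4398046511104 → NEW=0, ERR=539837123557893/4398046511104
(4,4): OLD=22916633062281877/70368744177664 → NEW=255, ERR=4972603296977557/70368744177664
(4,5): OLD=91488406387755507/1125899906842624 → NEW=0, ERR=91488406387755507/1125899906842624
(5,0): OLD=5104172479041/137438953472 → NEW=0, ERR=5104172479041/137438953472
(5,1): OLD=628172696981521/4398046511104 → NEW=255, ERR=-493329163349999/4398046511104
(5,2): OLD=3678736770889067/35184372088832 → NEW=0, ERR=3678736770889067/35184372088832
(5,3): OLD=333966631315482153/1125899906842624 → NEW=255, ERR=46862155070613033/1125899906842624
(5,4): OLD=500349529381777297/2251799813685248 → NEW=255, ERR=-73859423107960943/2251799813685248
(5,5): OLD=7078203668057588501/36028797018963968 → NEW=255, ERR=-2109139571778223339/36028797018963968
(6,0): OLD=7429085687027923/70368744177664 → NEW=0, ERR=7429085687027923/70368744177664
(6,1): OLD=152064814173746583/1125899906842624 → NEW=255, ERR=-135039662071122537/1125899906842624
(6,2): OLD=355756375541966687/4503599627370496 → NEW=0, ERR=355756375541966687/4503599627370496
(6,3): OLD=4752296190914765235/72057594037927936 → NEW=0, ERR=4752296190914765235/72057594037927936
(6,4): OLD=41768865252757521219/1152921504606846976 → NEW=0, ERR=41768865252757521219/1152921504606846976
(6,5): OLD=1300609506181727282677/18446744073709551616 → NEW=0, ERR=1300609506181727282677/18446744073709551616
Output grid:
  Row 0: #..#..  (4 black, running=4)
  Row 1: ...#..  (5 black, running=9)
  Row 2: .##.##  (2 black, running=11)
  Row 3: #.#.#.  (3 black, running=14)
  Row 4: .#..#.  (4 black, running=18)
  Row 5: .#.###  (2 black, running=20)
  Row 6: .#....  (5 black, running=25)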